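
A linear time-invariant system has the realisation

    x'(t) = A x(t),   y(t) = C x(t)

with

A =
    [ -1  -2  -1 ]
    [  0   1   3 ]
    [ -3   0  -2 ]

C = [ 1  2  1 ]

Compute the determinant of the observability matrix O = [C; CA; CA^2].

-102

CA = [[-4, 0, 3]]
CA^2 = [[-5, 8, -2]]
Observability matrix O = [C; CA; CA^2] = [[1, 2, 1], [-4, 0, 3], [-5, 8, -2]]
Expanding along the first row, det(O) = 1·(0·(-2) - 3·8) - 2·((-4)·(-2) - 3·(-5)) + 1·((-4)·8 - 0·(-5)) = 1·(-24) - 2·23 + 1·(-32) = -102
Since det(O) ≠ 0, rank(O) = 3 and the system is completely observable.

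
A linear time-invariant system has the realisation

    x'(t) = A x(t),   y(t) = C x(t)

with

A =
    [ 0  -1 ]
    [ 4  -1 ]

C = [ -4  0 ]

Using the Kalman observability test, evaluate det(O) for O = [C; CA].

-16

CA = [[0, 4]]
Observability matrix O = [C; CA] = [[-4, 0], [0, 4]]
det(O) = (-4)·4 - 0·0 = -16 - 0 = -16
Since det(O) ≠ 0, rank(O) = 2 and the system is completely observable.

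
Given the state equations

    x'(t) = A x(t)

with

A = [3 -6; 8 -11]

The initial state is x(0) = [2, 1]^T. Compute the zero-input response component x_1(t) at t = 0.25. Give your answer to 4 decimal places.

1.5023

det(sI - A) = s^2 - (tr A)s + det A, with tr A = 3 + (-11) = -8 and det A = 3·(-11) - (-6)·8 = -33 - (-48) = 15.
So p(s) = det(sI - A) = s^2 + 8s + 15.
Factor s^2 + 8s + 15: two numbers with sum -8 and product 15 are -3 and -5, so s^2 + 8s + 15 = (s + 3)(s + 5).
Hence p(s) = (s + 3) (s + 5), with roots -5, -3.
The eigenvalues -5, -3 are distinct and real, so A is diagonalisable and x(t) = e^{At} x(0) = V diag(e^{λ_i t}) V^{-1} x(0), where the columns of V are the eigenvectors.
λ = -5: A - (-5)I = [[8, -6], [8, -6]]. Row 1 gives 8·v1 + (-6)·v2 = 0, so take v_1 = [-3, -4]^T.
λ = -3: A - (-3)I = [[6, -6], [8, -8]]. Row 1 gives 6·v1 + (-6)·v2 = 0, so take v_2 = [1, 1]^T.
V = [v_1 v_2] = [[-3, 1], [-4, 1]] has det V = 1, so V^{-1} = adj(V)/det V = [[1, -1], [4, -3]].
Modal coordinates z(0) = V^{-1} x(0): 1·2 + (-1)·1 = 1; 4·2 + (-3)·1 = 5; so z(0) = [1, 5]^T.
x_1(t) = Σ_i (v_i)_1 · z_i(0) · e^{λ_i t} (row 1 of V times the modal terms).
x_1(0.25) = (-3)·1·e^{-5·0.25} + 1·5·e^{-3·0.25} = (-3)·0.286505 + 5·0.472367 = 1.5023.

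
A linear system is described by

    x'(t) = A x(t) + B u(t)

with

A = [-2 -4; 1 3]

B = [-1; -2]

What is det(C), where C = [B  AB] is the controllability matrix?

27

AB = [[10], [-7]]
Controllability matrix C = [B  AB] = [[-1, 10], [-2, -7]]
det(C) = (-1)·(-7) - 10·(-2) = 7 - (-20) = 27
Since det(C) ≠ 0, rank(C) = 2 and the system is completely controllable.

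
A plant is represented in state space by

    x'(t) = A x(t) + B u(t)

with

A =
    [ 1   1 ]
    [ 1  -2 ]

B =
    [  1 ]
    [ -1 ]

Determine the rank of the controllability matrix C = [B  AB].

2

AB = [[0], [3]]
Controllability matrix C = [B  AB] = [[1, 0], [-1, 3]]
det(C) = 1·3 - 0·(-1) = 3 - 0 = 3 ≠ 0, so rank(C) = 2.
rank(C) = 2 = n, so the pair (A, B) is completely controllable.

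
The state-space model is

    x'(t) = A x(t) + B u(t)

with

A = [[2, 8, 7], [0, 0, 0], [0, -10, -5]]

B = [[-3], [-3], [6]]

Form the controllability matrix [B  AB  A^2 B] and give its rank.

2

AB = [[12], [0], [0]]
A^2B = [[24], [0], [0]]
Controllability matrix C = [B  AB  A^2B] = [[-3, 12, 24], [-3, 0, 0], [6, 0, 0]]
The rows r1, r2, r3 of C are linearly dependent: 2·r2 + r3 = 0 (check each entry), so rank(C) ≤ 2.
The 2×2 minor from rows 1, 2, columns 1, 2 is (-3)·0 - 12·(-3) = 0 - (-36) = 36 ≠ 0, so rank(C) = 2.
rank(C) = 2 < n = 3, so the pair (A, B) is not completely controllable.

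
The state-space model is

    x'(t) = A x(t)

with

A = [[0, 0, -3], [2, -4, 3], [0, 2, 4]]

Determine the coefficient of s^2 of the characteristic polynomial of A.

0

Expand det(sI - A) for the 3×3 matrix.
p(s) = s^3 - 22s + 12.
(Check: constant term = det(-A) = (-1)^3 det A = 12; coefficient of s^2 = -tr A = 0.)
The coefficient of s^2 is 0.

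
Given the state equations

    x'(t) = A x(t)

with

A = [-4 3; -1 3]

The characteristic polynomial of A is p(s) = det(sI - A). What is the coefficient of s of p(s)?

1

For a 2×2 matrix, det(sI - A) = s^2 - (tr A)s + det A.
tr A = -1, det A = -9.
So p(s) = s^2 + s - 9.
The coefficient of s is 1.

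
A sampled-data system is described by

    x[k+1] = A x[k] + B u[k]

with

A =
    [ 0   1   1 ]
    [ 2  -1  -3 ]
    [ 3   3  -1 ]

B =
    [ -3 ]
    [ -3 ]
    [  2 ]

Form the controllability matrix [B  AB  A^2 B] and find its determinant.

-6656

AB = [[-1], [-9], [-20]]
A^2B = [[-29], [67], [-10]]
Controllability matrix C = [B  AB  A^2B] = [[-3, -1, -29], [-3, -9, 67], [2, -20, -10]]
Expanding along the first row, det(C) = (-3)·((-9)·(-10) - 67·(-20)) - (-1)·((-3)·(-10) - 67·2) + (-29)·((-3)·(-20) - (-9)·2) = (-3)·1430 - (-1)·(-104) + (-29)·78 = -6656
Since det(C) ≠ 0, rank(C) = 3 and the system is completely controllable.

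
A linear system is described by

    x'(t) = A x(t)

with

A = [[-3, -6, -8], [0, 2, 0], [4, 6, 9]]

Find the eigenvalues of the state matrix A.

det(sI - A) = s^3 - (tr A)s^2 + (M11 + M22 + M33)s - det A, where Mii is the 2×2 principal minor of A obtained by deleting row i and column i.
tr A = (-3) + 2 + 9 = 8; M11 = 2·9 - 0·6 = 18 - 0 = 18; M22 = (-3)·9 - (-8)·4 = -27 - (-32) = 5; M33 = (-3)·2 - (-6)·0 = -6 - 0 = -6; sum of minors = 17.
det A = (-3)·(2·9 - 0·6) - (-6)·(0·9 - 0·4) + (-8)·(0·6 - 2·4) = (-3)·18 - (-6)·0 + (-8)·(-8) = 10.
So p(s) = det(sI - A) = s^3 - 8s^2 + 17s - 10.
Rational-root test: any integer root divides -10. Testing small divisors, s = 1 works: p(1) = 1 + (-8) + 17 + (-10) = 0, so (s - 1) is a factor.
Dividing, p(s) = (s - 1)(s^2 - 7s + 10).
Factor s^2 - 7s + 10: two numbers with sum 7 and product 10 are 5 and 2, so s^2 - 7s + 10 = (s - 5)(s - 2).
Hence p(s) = (s - 5) (s - 2) (s - 1), with roots 1, 2, 5.
At least one eigenvalue has non-negative real part, so the system is not asymptotically stable.

1, 2, 5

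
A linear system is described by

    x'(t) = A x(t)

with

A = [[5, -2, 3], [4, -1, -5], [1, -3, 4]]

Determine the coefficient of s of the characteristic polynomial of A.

Expand det(sI - A) for the 3×3 matrix.
p(s) = s^3 - 8s^2 + s + 86.
(Check: constant term = det(-A) = (-1)^3 det A = 86; coefficient of s^2 = -tr A = -8.)
The coefficient of s is 1.

1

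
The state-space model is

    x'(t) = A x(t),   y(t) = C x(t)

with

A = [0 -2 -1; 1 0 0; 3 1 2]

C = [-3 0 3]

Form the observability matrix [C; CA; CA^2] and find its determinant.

CA = [[9, 9, 9]]
CA^2 = [[36, -9, 9]]
Observability matrix O = [C; CA; CA^2] = [[-3, 0, 3], [9, 9, 9], [36, -9, 9]]
Expanding along the first row, det(O) = (-3)·(9·9 - 9·(-9)) - 0·(9·9 - 9·36) + 3·(9·(-9) - 9·36) = (-3)·162 - 0·(-243) + 3·(-405) = -1701
Since det(O) ≠ 0, rank(O) = 3 and the system is completely observable.

-1701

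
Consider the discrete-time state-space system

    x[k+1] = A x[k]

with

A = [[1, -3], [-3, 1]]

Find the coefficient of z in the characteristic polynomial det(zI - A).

-2

For a 2×2 matrix, det(zI - A) = z^2 - (tr A)z + det A.
tr A = 2, det A = -8.
So p(z) = z^2 - 2z - 8.
The coefficient of z is -2.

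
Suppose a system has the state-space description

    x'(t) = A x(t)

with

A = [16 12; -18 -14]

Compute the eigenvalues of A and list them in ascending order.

det(sI - A) = s^2 - (tr A)s + det A, with tr A = 16 + (-14) = 2 and det A = 16·(-14) - 12·(-18) = -224 - (-216) = -8.
So p(s) = det(sI - A) = s^2 - 2s - 8.
Factor s^2 - 2s - 8: two numbers with sum 2 and product -8 are 4 and -2, so s^2 - 2s - 8 = (s - 4)(s + 2).
Hence p(s) = (s - 4) (s + 2), with roots -2, 4.
At least one eigenvalue has non-negative real part, so the system is not asymptotically stable.

-2, 4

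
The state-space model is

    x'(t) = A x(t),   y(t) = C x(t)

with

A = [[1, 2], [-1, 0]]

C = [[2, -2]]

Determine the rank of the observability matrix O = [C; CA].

CA = [[4, 4]]
Observability matrix O = [C; CA] = [[2, -2], [4, 4]]
det(O) = 2·4 - (-2)·4 = 8 - (-8) = 16 ≠ 0, so rank(O) = 2.
rank(O) = 2 = n, so the pair (A, C) is completely observable.

2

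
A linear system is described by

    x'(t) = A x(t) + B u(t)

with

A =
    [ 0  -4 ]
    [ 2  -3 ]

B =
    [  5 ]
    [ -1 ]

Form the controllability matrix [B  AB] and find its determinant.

69

AB = [[4], [13]]
Controllability matrix C = [B  AB] = [[5, 4], [-1, 13]]
det(C) = 5·13 - 4·(-1) = 65 - (-4) = 69
Since det(C) ≠ 0, rank(C) = 2 and the system is completely controllable.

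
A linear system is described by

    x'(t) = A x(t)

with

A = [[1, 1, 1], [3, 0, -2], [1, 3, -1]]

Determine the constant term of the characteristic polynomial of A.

-16

Expand det(sI - A) for the 3×3 matrix.
p(s) = s^3 + s - 16.
(Check: constant term = det(-A) = (-1)^3 det A = -16; coefficient of s^2 = -tr A = 0.)
The constant term is -16.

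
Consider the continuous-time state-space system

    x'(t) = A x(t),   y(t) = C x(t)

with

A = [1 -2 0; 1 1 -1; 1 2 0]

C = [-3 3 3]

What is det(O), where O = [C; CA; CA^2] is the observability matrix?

CA = [[3, 15, -3]]
CA^2 = [[15, 3, -15]]
Observability matrix O = [C; CA; CA^2] = [[-3, 3, 3], [3, 15, -3], [15, 3, -15]]
Expanding along the first row, det(O) = (-3)·(15·(-15) - (-3)·3) - 3·(3·(-15) - (-3)·15) + 3·(3·3 - 15·15) = (-3)·(-216) - 3·0 + 3·(-216) = 0
Since det(O) = 0, rank(O) < 3 and the system is not completely observable.

0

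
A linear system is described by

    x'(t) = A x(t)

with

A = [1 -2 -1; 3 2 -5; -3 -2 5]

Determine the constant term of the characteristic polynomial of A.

0

Expand det(sI - A) for the 3×3 matrix.
p(s) = s^3 - 8s^2 + 10s.
(Check: constant term = det(-A) = (-1)^3 det A = 0; coefficient of s^2 = -tr A = -8.)
The constant term is 0.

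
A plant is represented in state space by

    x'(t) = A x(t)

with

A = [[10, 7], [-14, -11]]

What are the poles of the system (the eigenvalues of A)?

-4, 3

det(sI - A) = s^2 - (tr A)s + det A, with tr A = 10 + (-11) = -1 and det A = 10·(-11) - 7·(-14) = -110 - (-98) = -12.
So p(s) = det(sI - A) = s^2 + s - 12.
Factor s^2 + s - 12: two numbers with sum -1 and product -12 are 3 and -4, so s^2 + s - 12 = (s - 3)(s + 4).
Hence p(s) = (s - 3) (s + 4), with roots -4, 3.
At least one eigenvalue has non-negative real part, so the system is not asymptotically stable.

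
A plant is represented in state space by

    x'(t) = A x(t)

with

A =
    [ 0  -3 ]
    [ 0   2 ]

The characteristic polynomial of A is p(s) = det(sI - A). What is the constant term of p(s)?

For a 2×2 matrix, det(sI - A) = s^2 - (tr A)s + det A.
tr A = 2, det A = 0.
So p(s) = s^2 - 2s.
The constant term is 0.

0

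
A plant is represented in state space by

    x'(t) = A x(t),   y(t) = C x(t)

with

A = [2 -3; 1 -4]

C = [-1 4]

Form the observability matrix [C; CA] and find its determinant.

CA = [[2, -13]]
Observability matrix O = [C; CA] = [[-1, 4], [2, -13]]
det(O) = (-1)·(-13) - 4·2 = 13 - 8 = 5
Since det(O) ≠ 0, rank(O) = 2 and the system is completely observable.

5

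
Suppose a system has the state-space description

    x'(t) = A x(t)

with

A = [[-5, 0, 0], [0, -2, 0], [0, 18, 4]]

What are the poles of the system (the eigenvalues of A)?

-5, -2, 4

det(sI - A) = s^3 - (tr A)s^2 + (M11 + M22 + M33)s - det A, where Mii is the 2×2 principal minor of A obtained by deleting row i and column i.
tr A = (-5) + (-2) + 4 = -3; M11 = (-2)·4 - 0·18 = -8 - 0 = -8; M22 = (-5)·4 - 0·0 = -20 - 0 = -20; M33 = (-5)·(-2) - 0·0 = 10 - 0 = 10; sum of minors = -18.
det A = (-5)·((-2)·4 - 0·18) - 0·(0·4 - 0·0) + 0·(0·18 - (-2)·0) = (-5)·(-8) - 0·0 + 0·0 = 40.
So p(s) = det(sI - A) = s^3 + 3s^2 - 18s - 40.
Rational-root test: any integer root divides -40. Testing small divisors, s = -2 works: p(-2) = -8 + 12 + 36 + (-40) = 0, so (s + 2) is a factor.
Dividing, p(s) = (s + 2)(s^2 + s - 20).
Factor s^2 + s - 20: two numbers with sum -1 and product -20 are 4 and -5, so s^2 + s - 20 = (s - 4)(s + 5).
Hence p(s) = (s - 4) (s + 2) (s + 5), with roots -5, -2, 4.
At least one eigenvalue has non-negative real part, so the system is not asymptotically stable.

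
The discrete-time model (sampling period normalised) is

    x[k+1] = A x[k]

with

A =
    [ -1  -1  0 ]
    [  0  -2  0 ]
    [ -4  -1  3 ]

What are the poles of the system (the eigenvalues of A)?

det(zI - A) = z^3 - (tr A)z^2 + (M11 + M22 + M33)z - det A, where Mii is the 2×2 principal minor of A obtained by deleting row i and column i.
tr A = (-1) + (-2) + 3 = 0; M11 = (-2)·3 - 0·(-1) = -6 - 0 = -6; M22 = (-1)·3 - 0·(-4) = -3 - 0 = -3; M33 = (-1)·(-2) - (-1)·0 = 2 - 0 = 2; sum of minors = -7.
det A = (-1)·((-2)·3 - 0·(-1)) - (-1)·(0·3 - 0·(-4)) + 0·(0·(-1) - (-2)·(-4)) = (-1)·(-6) - (-1)·0 + 0·(-8) = 6.
So p(z) = det(zI - A) = z^3 - 7z - 6.
Rational-root test: any integer root divides -6. Testing small divisors, z = -1 works: p(-1) = -1 + 0 + 7 + (-6) = 0, so (z + 1) is a factor.
Dividing, p(z) = (z + 1)(z^2 - z - 6).
Factor z^2 - z - 6: two numbers with sum 1 and product -6 are 3 and -2, so z^2 - z - 6 = (z - 3)(z + 2).
Hence p(z) = (z - 3) (z + 1) (z + 2), with roots -2, -1, 3.

-2, -1, 3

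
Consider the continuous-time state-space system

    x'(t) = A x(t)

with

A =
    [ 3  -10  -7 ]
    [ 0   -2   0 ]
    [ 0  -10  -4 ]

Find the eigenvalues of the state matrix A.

det(sI - A) = s^3 - (tr A)s^2 + (M11 + M22 + M33)s - det A, where Mii is the 2×2 principal minor of A obtained by deleting row i and column i.
tr A = 3 + (-2) + (-4) = -3; M11 = (-2)·(-4) - 0·(-10) = 8 - 0 = 8; M22 = 3·(-4) - (-7)·0 = -12 - 0 = -12; M33 = 3·(-2) - (-10)·0 = -6 - 0 = -6; sum of minors = -10.
det A = 3·((-2)·(-4) - 0·(-10)) - (-10)·(0·(-4) - 0·0) + (-7)·(0·(-10) - (-2)·0) = 3·8 - (-10)·0 + (-7)·0 = 24.
So p(s) = det(sI - A) = s^3 + 3s^2 - 10s - 24.
Rational-root test: any integer root divides -24. Testing small divisors, s = -2 works: p(-2) = -8 + 12 + 20 + (-24) = 0, so (s + 2) is a factor.
Dividing, p(s) = (s + 2)(s^2 + s - 12).
Factor s^2 + s - 12: two numbers with sum -1 and product -12 are 3 and -4, so s^2 + s - 12 = (s - 3)(s + 4).
Hence p(s) = (s - 3) (s + 2) (s + 4), with roots -4, -2, 3.
At least one eigenvalue has non-negative real part, so the system is not asymptotically stable.

-4, -2, 3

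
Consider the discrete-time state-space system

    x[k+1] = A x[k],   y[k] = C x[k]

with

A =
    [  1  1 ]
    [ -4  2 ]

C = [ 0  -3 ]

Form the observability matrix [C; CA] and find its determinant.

CA = [[12, -6]]
Observability matrix O = [C; CA] = [[0, -3], [12, -6]]
det(O) = 0·(-6) - (-3)·12 = 0 - (-36) = 36
Since det(O) ≠ 0, rank(O) = 2 and the system is completely observable.

36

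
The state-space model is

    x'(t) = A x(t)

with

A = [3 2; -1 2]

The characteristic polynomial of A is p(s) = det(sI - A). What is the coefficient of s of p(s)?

For a 2×2 matrix, det(sI - A) = s^2 - (tr A)s + det A.
tr A = 5, det A = 8.
So p(s) = s^2 - 5s + 8.
The coefficient of s is -5.

-5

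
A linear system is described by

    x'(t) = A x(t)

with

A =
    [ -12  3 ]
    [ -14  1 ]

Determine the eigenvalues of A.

det(sI - A) = s^2 - (tr A)s + det A, with tr A = (-12) + 1 = -11 and det A = (-12)·1 - 3·(-14) = -12 - (-42) = 30.
So p(s) = det(sI - A) = s^2 + 11s + 30.
Factor s^2 + 11s + 30: two numbers with sum -11 and product 30 are -5 and -6, so s^2 + 11s + 30 = (s + 5)(s + 6).
Hence p(s) = (s + 5) (s + 6), with roots -6, -5.
All eigenvalues have negative real part, so the system is asymptotically stable.

-6, -5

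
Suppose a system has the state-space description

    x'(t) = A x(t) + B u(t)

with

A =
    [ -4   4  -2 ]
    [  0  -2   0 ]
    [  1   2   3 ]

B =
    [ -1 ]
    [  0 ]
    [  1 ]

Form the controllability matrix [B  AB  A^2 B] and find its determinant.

AB = [[2], [0], [2]]
A^2B = [[-12], [0], [8]]
Controllability matrix C = [B  AB  A^2B] = [[-1, 2, -12], [0, 0, 0], [1, 2, 8]]
Expanding along the first row, det(C) = (-1)·(0·8 - 0·2) - 2·(0·8 - 0·1) + (-12)·(0·2 - 0·1) = (-1)·0 - 2·0 + (-12)·0 = 0
Since det(C) = 0, rank(C) < 3 and the system is not completely controllable.

0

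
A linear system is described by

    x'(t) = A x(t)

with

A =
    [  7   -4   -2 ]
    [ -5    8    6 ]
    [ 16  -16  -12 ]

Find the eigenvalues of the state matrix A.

det(sI - A) = s^3 - (tr A)s^2 + (M11 + M22 + M33)s - det A, where Mii is the 2×2 principal minor of A obtained by deleting row i and column i.
tr A = 7 + 8 + (-12) = 3; M11 = 8·(-12) - 6·(-16) = -96 - (-96) = 0; M22 = 7·(-12) - (-2)·16 = -84 - (-32) = -52; M33 = 7·8 - (-4)·(-5) = 56 - 20 = 36; sum of minors = -16.
det A = 7·(8·(-12) - 6·(-16)) - (-4)·((-5)·(-12) - 6·16) + (-2)·((-5)·(-16) - 8·16) = 7·0 - (-4)·(-36) + (-2)·(-48) = -48.
So p(s) = det(sI - A) = s^3 - 3s^2 - 16s + 48.
Rational-root test: any integer root divides 48. Testing small divisors, s = 3 works: p(3) = 27 + (-27) + (-48) + 48 = 0, so (s - 3) is a factor.
Dividing, p(s) = (s - 3)(s^2 - 16).
Factor s^2 - 16: two numbers with sum 0 and product -16 are 4 and -4, so s^2 - 16 = (s - 4)(s + 4).
Hence p(s) = (s - 4) (s - 3) (s + 4), with roots -4, 3, 4.
At least one eigenvalue has non-negative real part, so the system is not asymptotically stable.

-4, 3, 4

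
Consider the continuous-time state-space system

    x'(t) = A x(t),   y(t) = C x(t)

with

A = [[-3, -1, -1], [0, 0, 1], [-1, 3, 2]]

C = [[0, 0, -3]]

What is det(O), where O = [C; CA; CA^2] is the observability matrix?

CA = [[3, -9, -6]]
CA^2 = [[-3, -21, -24]]
Observability matrix O = [C; CA; CA^2] = [[0, 0, -3], [3, -9, -6], [-3, -21, -24]]
Expanding along the first row, det(O) = 0·((-9)·(-24) - (-6)·(-21)) - 0·(3·(-24) - (-6)·(-3)) + (-3)·(3·(-21) - (-9)·(-3)) = 0·90 - 0·(-90) + (-3)·(-90) = 270
Since det(O) ≠ 0, rank(O) = 3 and the system is completely observable.

270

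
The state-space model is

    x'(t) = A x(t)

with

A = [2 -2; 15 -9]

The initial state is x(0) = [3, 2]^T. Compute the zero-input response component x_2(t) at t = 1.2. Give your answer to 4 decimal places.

det(sI - A) = s^2 - (tr A)s + det A, with tr A = 2 + (-9) = -7 and det A = 2·(-9) - (-2)·15 = -18 - (-30) = 12.
So p(s) = det(sI - A) = s^2 + 7s + 12.
Factor s^2 + 7s + 12: two numbers with sum -7 and product 12 are -3 and -4, so s^2 + 7s + 12 = (s + 3)(s + 4).
Hence p(s) = (s + 3) (s + 4), with roots -4, -3.
The eigenvalues -4, -3 are distinct and real, so A is diagonalisable and x(t) = e^{At} x(0) = V diag(e^{λ_i t}) V^{-1} x(0), where the columns of V are the eigenvectors.
λ = -4: A - (-4)I = [[6, -2], [15, -5]]. Row 1 gives 6·v1 + (-2)·v2 = 0, so take v_1 = [1, 3]^T.
λ = -3: A - (-3)I = [[5, -2], [15, -6]]. Row 1 gives 5·v1 + (-2)·v2 = 0, so take v_2 = [2, 5]^T.
V = [v_1 v_2] = [[1, 2], [3, 5]] has det V = -1, so V^{-1} = adj(V)/det V = [[-5, 2], [3, -1]].
Modal coordinates z(0) = V^{-1} x(0): (-5)·3 + 2·2 = -11; 3·3 + (-1)·2 = 7; so z(0) = [-11, 7]^T.
x_2(t) = Σ_i (v_i)_2 · z_i(0) · e^{λ_i t} (row 2 of V times the modal terms).
x_2(1.2) = 3·(-11)·e^{-4·1.2} + 5·7·e^{-3·1.2} = (-33)·0.00822975 + 35·0.02732372 = 0.6847.

0.6847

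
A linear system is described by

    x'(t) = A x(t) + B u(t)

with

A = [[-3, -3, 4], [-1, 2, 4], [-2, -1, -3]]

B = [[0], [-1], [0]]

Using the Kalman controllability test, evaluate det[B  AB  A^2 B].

AB = [[3], [-2], [1]]
A^2B = [[1], [-3], [-7]]
Controllability matrix C = [B  AB  A^2B] = [[0, 3, 1], [-1, -2, -3], [0, 1, -7]]
Expanding along the first row, det(C) = 0·((-2)·(-7) - (-3)·1) - 3·((-1)·(-7) - (-3)·0) + 1·((-1)·1 - (-2)·0) = 0·17 - 3·7 + 1·(-1) = -22
Since det(C) ≠ 0, rank(C) = 3 and the system is completely controllable.

-22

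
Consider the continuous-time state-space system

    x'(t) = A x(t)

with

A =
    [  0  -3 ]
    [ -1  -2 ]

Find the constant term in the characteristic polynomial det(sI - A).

For a 2×2 matrix, det(sI - A) = s^2 - (tr A)s + det A.
tr A = -2, det A = -3.
So p(s) = s^2 + 2s - 3.
The constant term is -3.

-3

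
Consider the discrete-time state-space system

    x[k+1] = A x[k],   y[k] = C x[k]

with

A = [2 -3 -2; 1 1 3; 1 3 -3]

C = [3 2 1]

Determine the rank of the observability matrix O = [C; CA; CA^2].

3

CA = [[9, -4, -3]]
CA^2 = [[11, -40, -21]]
Observability matrix O = [C; CA; CA^2] = [[3, 2, 1], [9, -4, -3], [11, -40, -21]]
det(O) = 3·((-4)·(-21) - (-3)·(-40)) - 2·(9·(-21) - (-3)·11) + 1·(9·(-40) - (-4)·11) = 3·(-36) - 2·(-156) + 1·(-316) = -112 ≠ 0, so rank(O) = 3.
rank(O) = 3 = n, so the pair (A, C) is completely observable.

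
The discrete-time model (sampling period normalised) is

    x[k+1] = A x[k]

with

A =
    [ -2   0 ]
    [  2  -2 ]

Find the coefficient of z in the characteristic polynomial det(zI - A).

For a 2×2 matrix, det(zI - A) = z^2 - (tr A)z + det A.
tr A = -4, det A = 4.
So p(z) = z^2 + 4z + 4.
The coefficient of z is 4.

4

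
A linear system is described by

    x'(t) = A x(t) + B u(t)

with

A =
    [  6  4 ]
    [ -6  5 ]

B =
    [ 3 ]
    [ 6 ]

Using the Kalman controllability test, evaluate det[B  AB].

AB = [[42], [12]]
Controllability matrix C = [B  AB] = [[3, 42], [6, 12]]
det(C) = 3·12 - 42·6 = 36 - 252 = -216
Since det(C) ≠ 0, rank(C) = 2 and the system is completely controllable.

-216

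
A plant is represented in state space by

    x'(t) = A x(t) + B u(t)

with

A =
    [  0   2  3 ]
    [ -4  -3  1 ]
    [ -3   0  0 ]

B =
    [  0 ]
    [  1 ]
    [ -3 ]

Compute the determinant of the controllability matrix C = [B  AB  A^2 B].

AB = [[-7], [-6], [0]]
A^2B = [[-12], [46], [21]]
Controllability matrix C = [B  AB  A^2B] = [[0, -7, -12], [1, -6, 46], [-3, 0, 21]]
Expanding along the first row, det(C) = 0·((-6)·21 - 46·0) - (-7)·(1·21 - 46·(-3)) + (-12)·(1·0 - (-6)·(-3)) = 0·(-126) - (-7)·159 + (-12)·(-18) = 1329
Since det(C) ≠ 0, rank(C) = 3 and the system is completely controllable.

1329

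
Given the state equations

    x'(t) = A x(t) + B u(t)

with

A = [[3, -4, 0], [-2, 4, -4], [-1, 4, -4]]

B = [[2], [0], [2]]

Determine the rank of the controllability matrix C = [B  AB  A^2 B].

3

AB = [[6], [-12], [-10]]
A^2B = [[66], [-20], [-14]]
Controllability matrix C = [B  AB  A^2B] = [[2, 6, 66], [0, -12, -20], [2, -10, -14]]
det(C) = 2·((-12)·(-14) - (-20)·(-10)) - 6·(0·(-14) - (-20)·2) + 66·(0·(-10) - (-12)·2) = 2·(-32) - 6·40 + 66·24 = 1280 ≠ 0, so rank(C) = 3.
rank(C) = 3 = n, so the pair (A, B) is completely controllable.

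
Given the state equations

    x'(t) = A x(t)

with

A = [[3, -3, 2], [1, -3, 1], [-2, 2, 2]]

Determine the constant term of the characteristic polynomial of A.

Expand det(sI - A) for the 3×3 matrix.
p(s) = s^3 - 2s^2 - 4s + 20.
(Check: constant term = det(-A) = (-1)^3 det A = 20; coefficient of s^2 = -tr A = -2.)
The constant term is 20.

20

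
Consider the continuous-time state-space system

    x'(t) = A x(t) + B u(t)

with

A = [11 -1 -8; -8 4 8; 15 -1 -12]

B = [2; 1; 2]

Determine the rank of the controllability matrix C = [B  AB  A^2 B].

AB = [[5], [4], [5]]
A^2B = [[11], [16], [11]]
Controllability matrix C = [B  AB  A^2B] = [[2, 5, 11], [1, 4, 16], [2, 5, 11]]
The rows r1, r2, r3 of C are linearly dependent: -r1 + r3 = 0 (check each entry), so rank(C) ≤ 2.
The 2×2 minor from rows 1, 2, columns 1, 2 is 2·4 - 5·1 = 8 - 5 = 3 ≠ 0, so rank(C) = 2.
rank(C) = 2 < n = 3, so the pair (A, B) is not completely controllable.

2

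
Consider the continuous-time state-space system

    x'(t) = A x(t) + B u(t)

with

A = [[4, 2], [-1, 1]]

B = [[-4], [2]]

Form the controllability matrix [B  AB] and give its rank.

AB = [[-12], [6]]
Controllability matrix C = [B  AB] = [[-4, -12], [2, 6]]
Every column of C is a scalar multiple of column 1 = [-4, 2] (multipliers 1, 3), so the columns span a one-dimensional space.
C ≠ 0, hence rank(C) = 1.
rank(C) = 1 < n = 2, so the pair (A, B) is not completely controllable.

1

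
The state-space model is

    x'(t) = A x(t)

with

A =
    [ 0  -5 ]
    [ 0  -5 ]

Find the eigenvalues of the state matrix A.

-5, 0

det(sI - A) = s^2 - (tr A)s + det A, with tr A = 0 + (-5) = -5 and det A = 0·(-5) - (-5)·0 = 0 - 0 = 0.
So p(s) = det(sI - A) = s^2 + 5s.
Factor s^2 + 5s: two numbers with sum -5 and product 0 are 0 and -5, so s^2 + 5s = s(s + 5).
Hence p(s) = s (s + 5), with roots -5, 0.
At least one eigenvalue has non-negative real part, so the system is not asymptotically stable.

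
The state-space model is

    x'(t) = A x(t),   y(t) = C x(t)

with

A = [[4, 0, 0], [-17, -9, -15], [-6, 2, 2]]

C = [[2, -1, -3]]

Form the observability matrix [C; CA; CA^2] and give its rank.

2

CA = [[43, 3, 9]]
CA^2 = [[67, -9, -27]]
Observability matrix O = [C; CA; CA^2] = [[2, -1, -3], [43, 3, 9], [67, -9, -27]]
The columns c1, c2, c3 of O are linearly dependent: -3·c2 + c3 = 0 (check each entry), so rank(O) ≤ 2.
The 2×2 minor from rows 1, 2, columns 1, 2 is 2·3 - (-1)·43 = 6 - (-43) = 49 ≠ 0, so rank(O) = 2.
rank(O) = 2 < n = 3, so the pair (A, C) is not completely observable.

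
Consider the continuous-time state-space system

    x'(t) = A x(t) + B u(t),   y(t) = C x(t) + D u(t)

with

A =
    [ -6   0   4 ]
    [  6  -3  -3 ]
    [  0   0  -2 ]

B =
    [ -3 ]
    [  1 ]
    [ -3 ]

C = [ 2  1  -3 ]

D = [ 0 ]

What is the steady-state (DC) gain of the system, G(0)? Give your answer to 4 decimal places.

0.3333

G(0) = C(-A)^{-1}B + D = -C A^{-1} B + D.
det A = -36, so A^{-1} = (1/-36)·adj(A) = [[-1/6, 0, -1/3], [-1/3, -1/3, -1/6], [0, 0, -1/2]]
A^{-1} B = [3/2, 7/6, 3/2]^T
C A^{-1} B = -1/3
G(0) = D - C A^{-1} B = 0 - (-1/3) = 1/3 ≈ 0.3333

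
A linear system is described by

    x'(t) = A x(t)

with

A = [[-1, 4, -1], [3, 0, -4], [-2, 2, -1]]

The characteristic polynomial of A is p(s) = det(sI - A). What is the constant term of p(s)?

-30

Expand det(sI - A) for the 3×3 matrix.
p(s) = s^3 + 2s^2 - 5s - 30.
(Check: constant term = det(-A) = (-1)^3 det A = -30; coefficient of s^2 = -tr A = 2.)
The constant term is -30.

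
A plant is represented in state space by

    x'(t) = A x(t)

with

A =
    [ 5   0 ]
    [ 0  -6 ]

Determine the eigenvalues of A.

-6, 5

det(sI - A) = s^2 - (tr A)s + det A, with tr A = 5 + (-6) = -1 and det A = 5·(-6) - 0·0 = -30 - 0 = -30.
So p(s) = det(sI - A) = s^2 + s - 30.
Factor s^2 + s - 30: two numbers with sum -1 and product -30 are 5 and -6, so s^2 + s - 30 = (s - 5)(s + 6).
Hence p(s) = (s - 5) (s + 6), with roots -6, 5.
At least one eigenvalue has non-negative real part, so the system is not asymptotically stable.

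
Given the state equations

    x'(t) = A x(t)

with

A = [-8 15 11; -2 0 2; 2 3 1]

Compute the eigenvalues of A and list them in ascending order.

det(sI - A) = s^3 - (tr A)s^2 + (M11 + M22 + M33)s - det A, where Mii is the 2×2 principal minor of A obtained by deleting row i and column i.
tr A = (-8) + 0 + 1 = -7; M11 = 0·1 - 2·3 = 0 - 6 = -6; M22 = (-8)·1 - 11·2 = -8 - 22 = -30; M33 = (-8)·0 - 15·(-2) = 0 - (-30) = 30; sum of minors = -6.
det A = (-8)·(0·1 - 2·3) - 15·((-2)·1 - 2·2) + 11·((-2)·3 - 0·2) = (-8)·(-6) - 15·(-6) + 11·(-6) = 72.
So p(s) = det(sI - A) = s^3 + 7s^2 - 6s - 72.
Rational-root test: any integer root divides -72. Testing small divisors, s = 3 works: p(3) = 27 + 63 + (-18) + (-72) = 0, so (s - 3) is a factor.
Dividing, p(s) = (s - 3)(s^2 + 10s + 24).
Factor s^2 + 10s + 24: two numbers with sum -10 and product 24 are -4 and -6, so s^2 + 10s + 24 = (s + 4)(s + 6).
Hence p(s) = (s - 3) (s + 4) (s + 6), with roots -6, -4, 3.
At least one eigenvalue has non-negative real part, so the system is not asymptotically stable.

-6, -4, 3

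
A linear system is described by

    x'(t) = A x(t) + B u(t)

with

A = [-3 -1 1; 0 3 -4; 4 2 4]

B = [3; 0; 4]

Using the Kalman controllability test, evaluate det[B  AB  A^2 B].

AB = [[-5], [-16], [28]]
A^2B = [[59], [-160], [60]]
Controllability matrix C = [B  AB  A^2B] = [[3, -5, 59], [0, -16, -160], [4, 28, 60]]
Expanding along the first row, det(C) = 3·((-16)·60 - (-160)·28) - (-5)·(0·60 - (-160)·4) + 59·(0·28 - (-16)·4) = 3·3520 - (-5)·640 + 59·64 = 17536
Since det(C) ≠ 0, rank(C) = 3 and the system is completely controllable.

17536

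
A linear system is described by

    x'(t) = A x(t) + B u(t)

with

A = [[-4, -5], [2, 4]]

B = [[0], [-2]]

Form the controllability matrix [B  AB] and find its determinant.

AB = [[10], [-8]]
Controllability matrix C = [B  AB] = [[0, 10], [-2, -8]]
det(C) = 0·(-8) - 10·(-2) = 0 - (-20) = 20
Since det(C) ≠ 0, rank(C) = 2 and the system is completely controllable.

20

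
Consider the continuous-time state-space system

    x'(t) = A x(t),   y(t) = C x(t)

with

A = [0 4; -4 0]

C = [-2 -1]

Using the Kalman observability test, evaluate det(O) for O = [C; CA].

20

CA = [[4, -8]]
Observability matrix O = [C; CA] = [[-2, -1], [4, -8]]
det(O) = (-2)·(-8) - (-1)·4 = 16 - (-4) = 20
Since det(O) ≠ 0, rank(O) = 2 and the system is completely observable.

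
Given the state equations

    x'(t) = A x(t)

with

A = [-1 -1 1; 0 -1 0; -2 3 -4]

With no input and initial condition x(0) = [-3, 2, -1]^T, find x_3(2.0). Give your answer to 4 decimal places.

0.4058

det(sI - A) = s^3 - (tr A)s^2 + (M11 + M22 + M33)s - det A, where Mii is the 2×2 principal minor of A obtained by deleting row i and column i.
tr A = (-1) + (-1) + (-4) = -6; M11 = (-1)·(-4) - 0·3 = 4 - 0 = 4; M22 = (-1)·(-4) - 1·(-2) = 4 - (-2) = 6; M33 = (-1)·(-1) - (-1)·0 = 1 - 0 = 1; sum of minors = 11.
det A = (-1)·((-1)·(-4) - 0·3) - (-1)·(0·(-4) - 0·(-2)) + 1·(0·3 - (-1)·(-2)) = (-1)·4 - (-1)·0 + 1·(-2) = -6.
So p(s) = det(sI - A) = s^3 + 6s^2 + 11s + 6.
Rational-root test: any integer root divides 6. Testing small divisors, s = -1 works: p(-1) = -1 + 6 + (-11) + 6 = 0, so (s + 1) is a factor.
Dividing, p(s) = (s + 1)(s^2 + 5s + 6).
Factor s^2 + 5s + 6: two numbers with sum -5 and product 6 are -2 and -3, so s^2 + 5s + 6 = (s + 2)(s + 3).
Hence p(s) = (s + 1) (s + 2) (s + 3), with roots -3, -2, -1.
The eigenvalues -3, -2, -1 are distinct and real, so A is diagonalisable and x(t) = e^{At} x(0) = V diag(e^{λ_i t}) V^{-1} x(0), where the columns of V are the eigenvectors.
λ = -3: A - (-3)I = [[2, -1, 1], [0, 2, 0], [-2, 3, -1]]. v must be orthogonal to every row; (row 1) × (row 2) = [-2, 0, 4], so take v_1 = [1, 0, -2]^T.
λ = -2: A - (-2)I = [[1, -1, 1], [0, 1, 0], [-2, 3, -2]]. v must be orthogonal to every row; (row 1) × (row 2) = [-1, 0, 1], so take v_2 = [1, 0, -1]^T.
λ = -1: A - (-1)I = [[0, -1, 1], [0, 0, 0], [-2, 3, -3]]. v must be orthogonal to every row; (row 1) × (row 3) = [0, -2, -2], so take v_3 = [0, 1, 1]^T.
V = [v_1 v_2 v_3] = [[1, 1, 0], [0, 0, 1], [-2, -1, 1]] has det V = -1, so V^{-1} = adj(V)/det V = [[-1, 1, -1], [2, -1, 1], [0, 1, 0]].
Modal coordinates z(0) = V^{-1} x(0): (-1)·(-3) + 1·2 + (-1)·(-1) = 6; 2·(-3) + (-1)·2 + 1·(-1) = -9; 0·(-3) + 1·2 + 0·(-1) = 2; so z(0) = [6, -9, 2]^T.
x_3(t) = Σ_i (v_i)_3 · z_i(0) · e^{λ_i t} (row 3 of V times the modal terms).
x_3(2.0) = (-2)·6·e^{-3·2.0} + (-1)·(-9)·e^{-2·2.0} + 1·2·e^{-1·2.0} = (-12)·0.002479 + 9·0.018316 + 2·0.135335 = 0.4058.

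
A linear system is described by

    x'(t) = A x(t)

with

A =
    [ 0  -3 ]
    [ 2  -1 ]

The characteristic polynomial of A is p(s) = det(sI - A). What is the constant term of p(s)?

For a 2×2 matrix, det(sI - A) = s^2 - (tr A)s + det A.
tr A = -1, det A = 6.
So p(s) = s^2 + s + 6.
The constant term is 6.

6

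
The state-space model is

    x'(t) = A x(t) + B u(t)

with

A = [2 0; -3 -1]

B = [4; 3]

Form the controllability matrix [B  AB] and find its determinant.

-84

AB = [[8], [-15]]
Controllability matrix C = [B  AB] = [[4, 8], [3, -15]]
det(C) = 4·(-15) - 8·3 = -60 - 24 = -84
Since det(C) ≠ 0, rank(C) = 2 and the system is completely controllable.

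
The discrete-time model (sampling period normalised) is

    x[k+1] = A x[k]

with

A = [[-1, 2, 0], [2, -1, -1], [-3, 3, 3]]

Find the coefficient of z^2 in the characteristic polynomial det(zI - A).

Expand det(zI - A) for the 3×3 matrix.
p(z) = z^3 - z^2 - 6z + 6.
(Check: constant term = det(-A) = (-1)^3 det A = 6; coefficient of z^2 = -tr A = -1.)
The coefficient of z^2 is -1.

-1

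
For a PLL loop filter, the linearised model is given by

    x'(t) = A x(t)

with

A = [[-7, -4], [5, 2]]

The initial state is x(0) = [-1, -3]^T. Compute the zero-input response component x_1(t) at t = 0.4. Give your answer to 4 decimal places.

2.0690

det(sI - A) = s^2 - (tr A)s + det A, with tr A = (-7) + 2 = -5 and det A = (-7)·2 - (-4)·5 = -14 - (-20) = 6.
So p(s) = det(sI - A) = s^2 + 5s + 6.
Factor s^2 + 5s + 6: two numbers with sum -5 and product 6 are -2 and -3, so s^2 + 5s + 6 = (s + 2)(s + 3).
Hence p(s) = (s + 2) (s + 3), with roots -3, -2.
The eigenvalues -3, -2 are distinct and real, so A is diagonalisable and x(t) = e^{At} x(0) = V diag(e^{λ_i t}) V^{-1} x(0), where the columns of V are the eigenvectors.
λ = -3: A - (-3)I = [[-4, -4], [5, 5]]. Row 1 gives (-4)·v1 + (-4)·v2 = 0, so take v_1 = [1, -1]^T.
λ = -2: A - (-2)I = [[-5, -4], [5, 4]]. Row 1 gives (-5)·v1 + (-4)·v2 = 0, so take v_2 = [-4, 5]^T.
V = [v_1 v_2] = [[1, -4], [-1, 5]] has det V = 1, so V^{-1} = adj(V)/det V = [[5, 4], [1, 1]].
Modal coordinates z(0) = V^{-1} x(0): 5·(-1) + 4·(-3) = -17; 1·(-1) + 1·(-3) = -4; so z(0) = [-17, -4]^T.
x_1(t) = Σ_i (v_i)_1 · z_i(0) · e^{λ_i t} (row 1 of V times the modal terms).
x_1(0.4) = 1·(-17)·e^{-3·0.4} + (-4)·(-4)·e^{-2·0.4} = (-17)·0.301194 + 16·0.449329 = 2.0690.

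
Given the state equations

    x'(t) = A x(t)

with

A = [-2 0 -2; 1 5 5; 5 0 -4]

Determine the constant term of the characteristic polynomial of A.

Expand det(sI - A) for the 3×3 matrix.
p(s) = s^3 + s^2 - 12s - 90.
(Check: constant term = det(-A) = (-1)^3 det A = -90; coefficient of s^2 = -tr A = 1.)
The constant term is -90.

-90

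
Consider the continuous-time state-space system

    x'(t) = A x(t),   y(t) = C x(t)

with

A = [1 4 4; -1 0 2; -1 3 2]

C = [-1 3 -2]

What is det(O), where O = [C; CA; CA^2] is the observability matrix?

-800

CA = [[-2, -10, -2]]
CA^2 = [[10, -14, -32]]
Observability matrix O = [C; CA; CA^2] = [[-1, 3, -2], [-2, -10, -2], [10, -14, -32]]
Expanding along the first row, det(O) = (-1)·((-10)·(-32) - (-2)·(-14)) - 3·((-2)·(-32) - (-2)·10) + (-2)·((-2)·(-14) - (-10)·10) = (-1)·292 - 3·84 + (-2)·128 = -800
Since det(O) ≠ 0, rank(O) = 3 and the system is completely observable.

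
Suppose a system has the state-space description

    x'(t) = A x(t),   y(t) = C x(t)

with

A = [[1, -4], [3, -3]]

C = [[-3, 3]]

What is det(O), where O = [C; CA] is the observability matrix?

CA = [[6, 3]]
Observability matrix O = [C; CA] = [[-3, 3], [6, 3]]
det(O) = (-3)·3 - 3·6 = -9 - 18 = -27
Since det(O) ≠ 0, rank(O) = 2 and the system is completely observable.

-27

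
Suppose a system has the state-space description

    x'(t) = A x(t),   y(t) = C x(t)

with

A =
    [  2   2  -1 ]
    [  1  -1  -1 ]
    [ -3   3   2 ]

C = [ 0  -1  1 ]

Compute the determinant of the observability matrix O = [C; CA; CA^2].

79

CA = [[-4, 4, 3]]
CA^2 = [[-13, -3, 6]]
Observability matrix O = [C; CA; CA^2] = [[0, -1, 1], [-4, 4, 3], [-13, -3, 6]]
Expanding along the first row, det(O) = 0·(4·6 - 3·(-3)) - (-1)·((-4)·6 - 3·(-13)) + 1·((-4)·(-3) - 4·(-13)) = 0·33 - (-1)·15 + 1·64 = 79
Since det(O) ≠ 0, rank(O) = 3 and the system is completely observable.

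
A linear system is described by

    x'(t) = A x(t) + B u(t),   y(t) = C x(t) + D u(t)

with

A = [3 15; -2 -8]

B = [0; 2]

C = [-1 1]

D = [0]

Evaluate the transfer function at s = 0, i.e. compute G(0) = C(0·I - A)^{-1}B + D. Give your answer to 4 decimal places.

G(0) = C(-A)^{-1}B + D = -C A^{-1} B + D.
det A = 6, so A^{-1} = (1/6)·adj(A) = [[-4/3, -5/2], [1/3, 1/2]]
A^{-1} B = [-5, 1]^T
C A^{-1} B = 6
G(0) = D - C A^{-1} B = 0 - (6) = -6

-6.0000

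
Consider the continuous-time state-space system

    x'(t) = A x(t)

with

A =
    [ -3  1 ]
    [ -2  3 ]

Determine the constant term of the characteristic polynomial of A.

For a 2×2 matrix, det(sI - A) = s^2 - (tr A)s + det A.
tr A = 0, det A = -7.
So p(s) = s^2 - 7.
The constant term is -7.

-7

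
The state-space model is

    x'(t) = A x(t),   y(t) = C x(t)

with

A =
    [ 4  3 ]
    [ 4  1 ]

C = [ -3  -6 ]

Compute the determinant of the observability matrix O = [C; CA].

CA = [[-36, -15]]
Observability matrix O = [C; CA] = [[-3, -6], [-36, -15]]
det(O) = (-3)·(-15) - (-6)·(-36) = 45 - 216 = -171
Since det(O) ≠ 0, rank(O) = 2 and the system is completely observable.

-171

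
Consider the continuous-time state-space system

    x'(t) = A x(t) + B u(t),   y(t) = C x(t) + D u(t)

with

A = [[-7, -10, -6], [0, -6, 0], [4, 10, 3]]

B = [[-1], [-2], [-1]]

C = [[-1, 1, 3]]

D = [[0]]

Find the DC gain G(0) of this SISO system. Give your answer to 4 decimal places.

G(0) = C(-A)^{-1}B + D = -C A^{-1} B + D.
det A = -18, so A^{-1} = (1/-18)·adj(A) = [[1, 5/3, 2], [0, -1/6, 0], [-4/3, -5/3, -7/3]]
A^{-1} B = [-19/3, 1/3, 7]^T
C A^{-1} B = 83/3
G(0) = D - C A^{-1} B = 0 - (83/3) = -83/3 ≈ -27.6667

-27.6667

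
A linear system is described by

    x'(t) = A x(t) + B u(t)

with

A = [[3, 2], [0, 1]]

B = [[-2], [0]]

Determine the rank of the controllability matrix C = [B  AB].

AB = [[-6], [0]]
Controllability matrix C = [B  AB] = [[-2, -6], [0, 0]]
Every column of C is a scalar multiple of column 1 = [-2, 0] (multipliers 1, 3), so the columns span a one-dimensional space.
C ≠ 0, hence rank(C) = 1.
rank(C) = 1 < n = 2, so the pair (A, B) is not completely controllable.

1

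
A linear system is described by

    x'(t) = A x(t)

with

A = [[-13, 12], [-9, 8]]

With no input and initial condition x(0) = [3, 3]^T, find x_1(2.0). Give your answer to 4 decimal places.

det(sI - A) = s^2 - (tr A)s + det A, with tr A = (-13) + 8 = -5 and det A = (-13)·8 - 12·(-9) = -104 - (-108) = 4.
So p(s) = det(sI - A) = s^2 + 5s + 4.
Factor s^2 + 5s + 4: two numbers with sum -5 and product 4 are -1 and -4, so s^2 + 5s + 4 = (s + 1)(s + 4).
Hence p(s) = (s + 1) (s + 4), with roots -4, -1.
The eigenvalues -4, -1 are distinct and real, so A is diagonalisable and x(t) = e^{At} x(0) = V diag(e^{λ_i t}) V^{-1} x(0), where the columns of V are the eigenvectors.
λ = -4: A - (-4)I = [[-9, 12], [-9, 12]]. Row 1 gives (-9)·v1 + 12·v2 = 0, so take v_1 = [-4, -3]^T.
λ = -1: A - (-1)I = [[-12, 12], [-9, 9]]. Row 1 gives (-12)·v1 + 12·v2 = 0, so take v_2 = [1, 1]^T.
V = [v_1 v_2] = [[-4, 1], [-3, 1]] has det V = -1, so V^{-1} = adj(V)/det V = [[-1, 1], [-3, 4]].
Modal coordinates z(0) = V^{-1} x(0): (-1)·3 + 1·3 = 0; (-3)·3 + 4·3 = 3; so z(0) = [0, 3]^T.
x_1(t) = Σ_i (v_i)_1 · z_i(0) · e^{λ_i t} (row 1 of V times the modal terms).
x_1(2.0) = (-4)·0·e^{-4·2.0} + 1·3·e^{-1·2.0} = 0·0.000335 + 3·0.135335 = 0.4060.

0.4060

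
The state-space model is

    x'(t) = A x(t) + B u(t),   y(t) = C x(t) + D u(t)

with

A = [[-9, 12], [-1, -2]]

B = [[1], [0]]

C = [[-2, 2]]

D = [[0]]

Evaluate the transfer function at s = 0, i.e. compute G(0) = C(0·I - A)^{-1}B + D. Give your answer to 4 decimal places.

-0.2000

G(0) = C(-A)^{-1}B + D = -C A^{-1} B + D.
det A = 30, so A^{-1} = (1/30)·adj(A) = [[-1/15, -2/5], [1/30, -3/10]]
A^{-1} B = [-1/15, 1/30]^T
C A^{-1} B = 1/5
G(0) = D - C A^{-1} B = 0 - (1/5) = -1/5 ≈ -0.2000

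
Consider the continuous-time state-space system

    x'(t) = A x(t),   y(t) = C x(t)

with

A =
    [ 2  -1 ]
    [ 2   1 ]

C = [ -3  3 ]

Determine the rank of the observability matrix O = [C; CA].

CA = [[0, 6]]
Observability matrix O = [C; CA] = [[-3, 3], [0, 6]]
det(O) = (-3)·6 - 3·0 = -18 - 0 = -18 ≠ 0, so rank(O) = 2.
rank(O) = 2 = n, so the pair (A, C) is completely observable.

2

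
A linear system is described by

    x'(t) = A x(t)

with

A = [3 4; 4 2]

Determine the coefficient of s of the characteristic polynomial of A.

-5

For a 2×2 matrix, det(sI - A) = s^2 - (tr A)s + det A.
tr A = 5, det A = -10.
So p(s) = s^2 - 5s - 10.
The coefficient of s is -5.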